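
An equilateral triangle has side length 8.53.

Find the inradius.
r = Area/s with s the semi-perimeter.
Area = (√3/4)·8.53² = (√3/4)·72.7609 ≈ 0.433013·72.7609 ≈ 31.5064
s = 3·8.53/2 = 12.795
r ≈ 31.5064/12.795 ≈ 2.4624
(Equivalently r = side/(2√3) = 8.53/3.4641 ≈ 2.4624.)

r = 2.462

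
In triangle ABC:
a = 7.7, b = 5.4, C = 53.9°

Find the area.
Two sides and the included angle (SAS): A = ½·a·b·sin(C) = ½·7.7·5.4·sin(53.9°)
sin(53.9°) ≈ 0.80799
A ≈ ½·41.58·0.80799 = 20.79·0.80799 ≈ 16.7981

Area = 16.8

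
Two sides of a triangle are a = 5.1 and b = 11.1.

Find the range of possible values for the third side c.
Triangle inequality: |a − b| < c < a + b
|a − b| = |5.1 − 11.1| = 6
a + b = 5.1 + 11.1 = 16.2

6 < c < 16.2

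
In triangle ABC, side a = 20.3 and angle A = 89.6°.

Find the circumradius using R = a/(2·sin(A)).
R = a/(2·sin(A)) = 20.3/(2·sin(89.6°))
sin(89.6°) ≈ 0.999976
R ≈ 20.3/(2·0.999976) = 20.3/1.99995 ≈ 10.1502

R = 10.15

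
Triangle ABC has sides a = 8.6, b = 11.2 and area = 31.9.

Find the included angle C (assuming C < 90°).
Area = ½·a·b·sin(C)  ⇒  sin(C) = 2·Area/(a·b) = 2·31.9/(8.6·11.2) = 63.8/96.32 ≈ 0.662375
C = arcsin(0.662375) ≈ 41.4813° (taking the acute solution since C < 90°)

C = 41.48°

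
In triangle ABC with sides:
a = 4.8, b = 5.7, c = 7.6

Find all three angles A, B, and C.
Law of cosines for each angle (a² = 23.04, b² = 32.49, c² = 57.76):
cos(A) = (b² + c² − a²)/(2bc) = (32.49 + 57.76 − 23.04)/(2·5.7·7.6) = 67.21/86.64 ≈ 0.775739  ⇒  A ≈ 39.1279°
cos(B) = (a² + c² − b²)/(2ac) = (23.04 + 57.76 − 32.49)/(2·4.8·7.6) = 48.31/72.96 ≈ 0.662144  ⇒  B ≈ 48.5364°
cos(C) = (a² + b² − c²)/(2ab) = (23.04 + 32.49 − 57.76)/(2·4.8·5.7) = -2.23/54.72 ≈ -0.0407529  ⇒  C ≈ 92.3356°
Check: A + B + C ≈ 180°

A = 39.13°, B = 48.54°, C = 92.34°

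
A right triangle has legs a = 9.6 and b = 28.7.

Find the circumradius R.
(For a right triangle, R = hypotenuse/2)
Hypotenuse c = √(a² + b²) = √(92.16 + 823.69) = √915.85 ≈ 30.263
R = c/2 ≈ 30.263/2 ≈ 15.1315

R = 15.13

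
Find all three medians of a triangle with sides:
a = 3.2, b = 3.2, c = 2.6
Median formula: m_a = ½√(2b² + 2c² − a²) (and cyclically). a² = 10.24, b² = 10.24, c² = 6.76.
m_a = ½√(2·10.24 + 2·6.76 − 10.24) = ½√23.76 ≈ ½·4.87442 ≈ 2.43721
m_b = ½√(2·10.24 + 2·6.76 − 10.24) = ½√23.76 ≈ ½·4.87442 ≈ 2.43721
m_c = ½√(2·10.24 + 2·10.24 − 6.76) = ½√34.2 ≈ ½·5.84808 ≈ 2.92404

m_a = 2.437, m_b = 2.437, m_c = 2.924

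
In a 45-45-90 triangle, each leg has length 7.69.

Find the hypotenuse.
In a 45-45-90 triangle the sides are in ratio 1 : 1 : √2, so hypotenuse = leg·√2.
Hypotenuse = 7.69·√2 ≈ 7.69·1.41421 ≈ 10.8753

Hypotenuse = 7.69√2 = 10.88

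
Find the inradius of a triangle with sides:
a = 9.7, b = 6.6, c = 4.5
r = Area/s where s is the semi-perimeter.
s = (9.7 + 6.6 + 4.5)/2 = 20.8/2 = 10.4
Area = √(s(s−a)(s−b)(s−c)) = √(10.4·0.7·3.8·5.9) ≈ √163.218 ≈ 12.7757
r ≈ 12.7757/10.4 ≈ 1.22843

r = 1.228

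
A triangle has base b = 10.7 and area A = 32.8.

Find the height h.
A = ½·b·h  ⇒  h = 2A/b = 2·32.8/10.7 = 65.6/10.7 ≈ 6.13084

h = 6.131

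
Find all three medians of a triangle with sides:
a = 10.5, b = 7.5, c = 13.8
Median formula: m_a = ½√(2b² + 2c² − a²) (and cyclically). a² = 110.25, b² = 56.25, c² = 190.44.
m_a = ½√(2·56.25 + 2·190.44 − 110.25) = ½√383.13 ≈ ½·19.5737 ≈ 9.78685
m_b = ½√(2·110.25 + 2·190.44 − 56.25) = ½√545.13 ≈ ½·23.348 ≈ 11.674
m_c = ½√(2·110.25 + 2·56.25 − 190.44) = ½√142.56 ≈ ½·11.9398 ≈ 5.96992

m_a = 9.787, m_b = 11.67, m_c = 5.97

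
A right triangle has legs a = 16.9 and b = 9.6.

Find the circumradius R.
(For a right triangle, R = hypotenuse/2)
Hypotenuse c = √(a² + b²) = √(285.61 + 92.16) = √377.77 ≈ 19.4363
R = c/2 ≈ 19.4363/2 ≈ 9.71815

R = 9.718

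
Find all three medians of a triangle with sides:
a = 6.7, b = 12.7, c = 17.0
Median formula: m_a = ½√(2b² + 2c² − a²) (and cyclically). a² = 44.89, b² = 161.29, c² = 289.
m_a = ½√(2·161.29 + 2·289 − 44.89) = ½√855.69 ≈ ½·29.2522 ≈ 14.6261
m_b = ½√(2·44.89 + 2·289 − 161.29) = ½√506.49 ≈ ½·22.5053 ≈ 11.2527
m_c = ½√(2·44.89 + 2·161.29 − 289) = ½√123.36 ≈ ½·11.1068 ≈ 5.55338

m_a = 14.63, m_b = 11.25, m_c = 5.553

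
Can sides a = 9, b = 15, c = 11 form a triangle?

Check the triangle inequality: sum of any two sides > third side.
a + b vs c: 9 + 15 = 24 > 11  ✓
a + c vs b: 9 + 11 = 20 > 15  ✓
b + c vs a: 15 + 11 = 26 > 9  ✓

Yes, triangle inequality satisfied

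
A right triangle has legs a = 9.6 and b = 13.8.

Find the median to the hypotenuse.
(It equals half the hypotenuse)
Hypotenuse c = √(a² + b²) = √(92.16 + 190.44) = √282.6 ≈ 16.8107
Median to hypotenuse = c/2 ≈ 16.8107/2 ≈ 8.40536

Median = 8.405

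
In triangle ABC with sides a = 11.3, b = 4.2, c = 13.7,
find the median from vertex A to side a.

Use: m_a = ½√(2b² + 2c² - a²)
m_a = ½√(2·4.2² + 2·13.7² − 11.3²) = ½√(2·17.64 + 2·187.69 − 127.69) = ½√(35.28 + 375.38 − 127.69) = ½√282.97
√282.97 ≈ 16.8217, so m_a ≈ 8.41086

m_a = 8.411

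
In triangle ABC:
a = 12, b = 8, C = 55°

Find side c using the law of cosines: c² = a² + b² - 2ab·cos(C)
c² = 12² + 8² − 2·12·8·cos(55°)
cos(55°) ≈ 0.573576
c² ≈ 144 + 64 − 192·(0.573576) ≈ 208 − 110.127 ≈ 97.8733
c ≈ √97.8733 ≈ 9.89309

c = 9.893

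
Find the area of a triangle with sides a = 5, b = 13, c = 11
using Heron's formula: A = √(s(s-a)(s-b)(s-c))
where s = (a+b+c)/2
s = (5 + 13 + 11)/2 = 29/2 = 14.5
s − a = 9.5, s − b = 1.5, s − c = 3.5
s(s−a)(s−b)(s−c) = 14.5·9.5·1.5·3.5 = 723.1875
Area = √723.1875 ≈ 26.8921

s = 14.5, Area = 26.89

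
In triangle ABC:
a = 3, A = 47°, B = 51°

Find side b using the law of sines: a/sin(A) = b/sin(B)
a/sin(A) = b/sin(B)  ⇒  b = a·sin(B)/sin(A) = 3·sin(51°)/sin(47°)
sin(51°) ≈ 0.777146, sin(47°) ≈ 0.731354
b ≈ 3·0.777146/0.731354 ≈ 2.33144/0.731354 ≈ 3.18784

b = 3.188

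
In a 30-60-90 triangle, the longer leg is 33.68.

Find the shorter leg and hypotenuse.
In a 30-60-90 triangle the sides are in ratio 1 : √3 : 2, so short leg = long leg/√3 and hypotenuse = 2·(short leg).
Short leg = 33.68/√3 ≈ 33.68/1.73205 ≈ 19.4452
Hypotenuse = 2·19.4452 ≈ 38.8903

Short leg = 19.45, Hypotenuse = 38.89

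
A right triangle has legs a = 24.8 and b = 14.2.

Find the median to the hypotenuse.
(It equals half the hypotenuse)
Hypotenuse c = √(a² + b²) = √(615.04 + 201.64) = √816.68 ≈ 28.5776
Median to hypotenuse = c/2 ≈ 28.5776/2 ≈ 14.2888

Median = 14.29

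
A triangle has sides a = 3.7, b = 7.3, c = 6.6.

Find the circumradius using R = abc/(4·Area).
First find the area with Heron's formula.
s = (3.7 + 7.3 + 6.6)/2 = 8.8
Area = √(s(s−a)(s−b)(s−c)) = √(8.8·5.1·1.5·2.2) ≈ √148.104 ≈ 12.1698
abc = 3.7·7.3·6.6 = 178.266
R = abc/(4·Area) ≈ 178.266/(4·12.1698) = 178.266/48.6792 ≈ 3.66206

R = 3.662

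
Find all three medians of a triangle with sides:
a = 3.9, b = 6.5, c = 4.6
Median formula: m_a = ½√(2b² + 2c² − a²) (and cyclically). a² = 15.21, b² = 42.25, c² = 21.16.
m_a = ½√(2·42.25 + 2·21.16 − 15.21) = ½√111.61 ≈ ½·10.5646 ≈ 5.28228
m_b = ½√(2·15.21 + 2·21.16 − 42.25) = ½√30.49 ≈ ½·5.52178 ≈ 2.76089
m_c = ½√(2·15.21 + 2·42.25 − 21.16) = ½√93.76 ≈ ½·9.68297 ≈ 4.84149

m_a = 5.282, m_b = 2.761, m_c = 4.841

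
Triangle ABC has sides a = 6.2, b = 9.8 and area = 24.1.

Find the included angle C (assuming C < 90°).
Area = ½·a·b·sin(C)  ⇒  sin(C) = 2·Area/(a·b) = 2·24.1/(6.2·9.8) = 48.2/60.76 ≈ 0.793285
C = arcsin(0.793285) ≈ 52.4936° (taking the acute solution since C < 90°)

C = 52.49°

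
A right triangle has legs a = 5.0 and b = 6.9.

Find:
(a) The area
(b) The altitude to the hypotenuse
(a) The legs are perpendicular, so Area = ½·a·b = ½·5.0·6.9 = ½·34.5 = 17.25
(b) Hypotenuse c = √(a² + b²) = √(25 + 47.61) = √72.61 ≈ 8.52115
    Area = ½·c·h_c  ⇒  h_c = 2·Area/c = 34.5/8.52115 ≈ 4.04875

Area = 17.25, h_c = 4.049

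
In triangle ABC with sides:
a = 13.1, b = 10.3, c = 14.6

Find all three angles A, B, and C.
Law of cosines for each angle (a² = 171.61, b² = 106.09, c² = 213.16):
cos(A) = (b² + c² − a²)/(2bc) = (106.09 + 213.16 − 171.61)/(2·10.3·14.6) = 147.64/300.76 ≈ 0.49089  ⇒  A ≈ 60.6009°
cos(B) = (a² + c² − b²)/(2ac) = (171.61 + 213.16 − 106.09)/(2·13.1·14.6) = 278.68/382.52 ≈ 0.728537  ⇒  B ≈ 43.2361°
cos(C) = (a² + b² − c²)/(2ab) = (171.61 + 106.09 − 213.16)/(2·13.1·10.3) = 64.54/269.86 ≈ 0.239161  ⇒  C ≈ 76.163°
Check: A + B + C ≈ 180°

A = 60.6°, B = 43.24°, C = 76.16°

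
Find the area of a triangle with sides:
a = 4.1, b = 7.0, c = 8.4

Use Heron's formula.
s = (4.1 + 7.0 + 8.4)/2 = 19.5/2 = 9.75
s − a = 5.65, s − b = 2.75, s − c = 1.35
s(s−a)(s−b)(s−c) = 9.75·5.65·2.75·1.35 ≈ 204.512
Area = √204.512 ≈ 14.3008

Area = 14.3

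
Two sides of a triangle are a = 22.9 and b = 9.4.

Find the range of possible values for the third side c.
Triangle inequality: |a − b| < c < a + b
|a − b| = |22.9 − 9.4| = 13.5
a + b = 22.9 + 9.4 = 32.3

13.5 < c < 32.3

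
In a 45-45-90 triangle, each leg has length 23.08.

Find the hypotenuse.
In a 45-45-90 triangle the sides are in ratio 1 : 1 : √2, so hypotenuse = leg·√2.
Hypotenuse = 23.08·√2 ≈ 23.08·1.41421 ≈ 32.64

Hypotenuse = 23.08√2 = 32.64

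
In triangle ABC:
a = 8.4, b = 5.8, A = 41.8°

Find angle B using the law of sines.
a/sin(A) = b/sin(B)  ⇒  sin(B) = b·sin(A)/a = 5.8·sin(41.8°)/8.4
sin(41.8°) ≈ 0.666532
sin(B) ≈ 5.8·0.666532/8.4 ≈ 3.86589/8.4 ≈ 0.460225
B = arcsin(0.460225) ≈ 27.4016°
(Since b ≤ a we need B ≤ A, so the obtuse alternative 180° − 27.4016° ≈ 152.598° is rejected.)

B = 27.4°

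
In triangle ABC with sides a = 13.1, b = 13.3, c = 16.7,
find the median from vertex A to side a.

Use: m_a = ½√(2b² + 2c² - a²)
m_a = ½√(2·13.3² + 2·16.7² − 13.1²) = ½√(2·176.89 + 2·278.89 − 171.61) = ½√(353.78 + 557.78 − 171.61) = ½√739.95
√739.95 ≈ 27.202, so m_a ≈ 13.601

m_a = 13.6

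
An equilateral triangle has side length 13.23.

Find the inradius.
r = Area/s with s the semi-perimeter.
Area = (√3/4)·13.23² = (√3/4)·175.0329 ≈ 0.433013·175.0329 ≈ 75.7915
s = 3·13.23/2 = 19.845
r ≈ 75.7915/19.845 ≈ 3.81917
(Equivalently r = side/(2√3) = 13.23/3.4641 ≈ 3.81917.)

r = 3.819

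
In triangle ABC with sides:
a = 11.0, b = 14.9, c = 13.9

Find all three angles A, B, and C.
Law of cosines for each angle (a² = 121, b² = 222.01, c² = 193.21):
cos(A) = (b² + c² − a²)/(2bc) = (222.01 + 193.21 − 121)/(2·14.9·13.9) = 294.22/414.22 ≈ 0.710299  ⇒  A ≈ 44.7408°
cos(B) = (a² + c² − b²)/(2ac) = (121 + 193.21 − 222.01)/(2·11.0·13.9) = 92.2/305.8 ≈ 0.301504  ⇒  B ≈ 72.452°
cos(C) = (a² + b² − c²)/(2ab) = (121 + 222.01 − 193.21)/(2·11.0·14.9) = 149.8/327.8 ≈ 0.456986  ⇒  C ≈ 62.8072°
Check: A + B + C ≈ 180°

A = 44.74°, B = 72.45°, C = 62.81°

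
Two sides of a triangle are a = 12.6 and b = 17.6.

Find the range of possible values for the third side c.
Triangle inequality: |a − b| < c < a + b
|a − b| = |12.6 − 17.6| = 5
a + b = 12.6 + 17.6 = 30.2

5 < c < 30.2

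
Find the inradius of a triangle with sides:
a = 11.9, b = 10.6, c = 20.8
r = Area/s where s is the semi-perimeter.
s = (11.9 + 10.6 + 20.8)/2 = 43.3/2 = 21.65
Area = √(s(s−a)(s−b)(s−c)) = √(21.65·9.75·11.05·0.85) ≈ √1982.64 ≈ 44.5268
r ≈ 44.5268/21.65 ≈ 2.05667

r = 2.057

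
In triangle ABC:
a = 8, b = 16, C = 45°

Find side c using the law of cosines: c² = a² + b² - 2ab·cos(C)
c² = 8² + 16² − 2·8·16·cos(45°)
cos(45°) ≈ 0.707107
c² ≈ 64 + 256 − 256·(0.707107) ≈ 320 − 181.019 ≈ 138.981
c ≈ √138.981 ≈ 11.789

c = 11.79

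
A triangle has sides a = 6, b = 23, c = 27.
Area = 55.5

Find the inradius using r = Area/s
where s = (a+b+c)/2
s = (6 + 23 + 27)/2 = 56/2 = 28
r = Area/s = 55.5/28 ≈ 1.98214

r = 1.982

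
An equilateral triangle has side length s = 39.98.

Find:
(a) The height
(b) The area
(a) The height splits the triangle into two 30-60-90 halves: h = s·√3/2 = 39.98·1.73205/2 ≈ 69.2474/2 ≈ 34.6237
(b) Area = (√3/4)·s² = (√3/4)·39.98² = (√3/4)·1598.4004 ≈ 0.433013·1598.4004 ≈ 692.128

Height = 34.62, Area = 692.1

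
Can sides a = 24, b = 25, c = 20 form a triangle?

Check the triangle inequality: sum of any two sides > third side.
a + b vs c: 24 + 25 = 49 > 20  ✓
a + c vs b: 24 + 20 = 44 > 25  ✓
b + c vs a: 25 + 20 = 45 > 24  ✓

Yes, triangle inequality satisfied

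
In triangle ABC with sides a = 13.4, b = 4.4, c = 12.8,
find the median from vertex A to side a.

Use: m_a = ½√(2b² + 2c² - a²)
m_a = ½√(2·4.4² + 2·12.8² − 13.4²) = ½√(2·19.36 + 2·163.84 − 179.56) = ½√(38.72 + 327.68 − 179.56) = ½√186.84
√186.84 ≈ 13.6689, so m_a ≈ 6.83447

m_a = 6.834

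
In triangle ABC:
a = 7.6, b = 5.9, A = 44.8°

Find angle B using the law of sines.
a/sin(A) = b/sin(B)  ⇒  sin(B) = b·sin(A)/a = 5.9·sin(44.8°)/7.6
sin(44.8°) ≈ 0.704634
sin(B) ≈ 5.9·0.704634/7.6 ≈ 4.15734/7.6 ≈ 0.547019
B = arcsin(0.547019) ≈ 33.1627°
(Since b ≤ a we need B ≤ A, so the obtuse alternative 180° − 33.1627° ≈ 146.837° is rejected.)

B = 33.16°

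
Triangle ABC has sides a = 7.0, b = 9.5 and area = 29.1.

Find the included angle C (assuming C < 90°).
Area = ½·a·b·sin(C)  ⇒  sin(C) = 2·Area/(a·b) = 2·29.1/(7.0·9.5) = 58.2/66.5 ≈ 0.875188
C = arcsin(0.875188) ≈ 61.0672° (taking the acute solution since C < 90°)

C = 61.07°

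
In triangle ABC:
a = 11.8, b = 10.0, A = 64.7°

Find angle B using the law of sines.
a/sin(A) = b/sin(B)  ⇒  sin(B) = b·sin(A)/a = 10.0·sin(64.7°)/11.8
sin(64.7°) ≈ 0.904083
sin(B) ≈ 10.0·0.904083/11.8 ≈ 9.04083/11.8 ≈ 0.766172
B = arcsin(0.766172) ≈ 50.0113°
(Since b ≤ a we need B ≤ A, so the obtuse alternative 180° − 50.0113° ≈ 129.989° is rejected.)

B = 50.01°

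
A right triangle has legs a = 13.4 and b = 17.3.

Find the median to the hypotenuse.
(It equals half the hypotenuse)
Hypotenuse c = √(a² + b²) = √(179.56 + 299.29) = √478.85 ≈ 21.8826
Median to hypotenuse = c/2 ≈ 21.8826/2 ≈ 10.9413

Median = 10.94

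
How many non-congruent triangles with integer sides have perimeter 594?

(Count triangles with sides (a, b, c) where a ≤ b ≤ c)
Let a ≤ b ≤ c with a + b + c = 594. The only binding inequality is a + b > c, i.e. 594 − c > c, so c < 594/2; and c ≥ 594/3 since c is the largest side.
So 198 ≤ c ≤ 296. For each c, b runs from ⌈(594 − c)/2⌉ up to c (then a = 594 − b − c satisfies 1 ≤ a ≤ b automatically), giving c − ⌈(594 − c)/2⌉ + 1 choices.
Summing over c: 1 + 2 + 4 + 5 + … + 146 + 148  (99 terms, c = 198, …, 296) = 7351
Check (closed form: nearest integer to p²/48 for even p, (p+3)²/48 for odd p): 594²/48 = 352836/48 ≈ 7350.75 → 7351

7351 triangles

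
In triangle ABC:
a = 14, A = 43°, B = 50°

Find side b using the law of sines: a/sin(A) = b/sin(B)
a/sin(A) = b/sin(B)  ⇒  b = a·sin(B)/sin(A) = 14·sin(50°)/sin(43°)
sin(50°) ≈ 0.766044, sin(43°) ≈ 0.681998
b ≈ 14·0.766044/0.681998 ≈ 10.7246/0.681998 ≈ 15.7253

b = 15.73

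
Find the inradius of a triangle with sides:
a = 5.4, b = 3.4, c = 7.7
r = Area/s where s is the semi-perimeter.
s = (5.4 + 3.4 + 7.7)/2 = 16.5/2 = 8.25
Area = √(s(s−a)(s−b)(s−c)) = √(8.25·2.85·4.85·0.55) ≈ √62.7196 ≈ 7.91957
r ≈ 7.91957/8.25 ≈ 0.959948

r = 0.9599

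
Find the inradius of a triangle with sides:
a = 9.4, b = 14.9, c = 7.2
r = Area/s where s is the semi-perimeter.
s = (9.4 + 14.9 + 7.2)/2 = 31.5/2 = 15.75
Area = √(s(s−a)(s−b)(s−c)) = √(15.75·6.35·0.85·8.55) ≈ √726.841 ≈ 26.96
r ≈ 26.96/15.75 ≈ 1.71175

r = 1.712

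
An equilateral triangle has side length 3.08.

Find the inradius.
r = Area/s with s the semi-perimeter.
Area = (√3/4)·3.08² = (√3/4)·9.4864 ≈ 0.433013·9.4864 ≈ 4.10773
s = 3·3.08/2 = 4.62
r ≈ 4.10773/4.62 ≈ 0.889119
(Equivalently r = side/(2√3) = 3.08/3.4641 ≈ 0.889119.)

r = 0.8891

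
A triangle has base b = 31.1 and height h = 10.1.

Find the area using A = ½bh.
A = ½·b·h = ½·31.1·10.1 = ½·314.11 = 157.055

Area = 157.055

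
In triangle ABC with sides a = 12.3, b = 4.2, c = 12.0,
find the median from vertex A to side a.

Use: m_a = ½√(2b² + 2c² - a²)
m_a = ½√(2·4.2² + 2·12.0² − 12.3²) = ½√(2·17.64 + 2·144 − 151.29) = ½√(35.28 + 288 − 151.29) = ½√171.99
√171.99 ≈ 13.1145, so m_a ≈ 6.55725

m_a = 6.557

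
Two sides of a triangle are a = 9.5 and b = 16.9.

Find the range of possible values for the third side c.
Triangle inequality: |a − b| < c < a + b
|a − b| = |9.5 − 16.9| = 7.4
a + b = 9.5 + 16.9 = 26.4

7.4 < c < 26.4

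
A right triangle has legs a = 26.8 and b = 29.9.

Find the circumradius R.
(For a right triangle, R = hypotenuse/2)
Hypotenuse c = √(a² + b²) = √(718.24 + 894.01) = √1612.25 ≈ 40.1528
R = c/2 ≈ 40.1528/2 ≈ 20.0764

R = 20.08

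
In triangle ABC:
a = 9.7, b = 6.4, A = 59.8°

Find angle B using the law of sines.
a/sin(A) = b/sin(B)  ⇒  sin(B) = b·sin(A)/a = 6.4·sin(59.8°)/9.7
sin(59.8°) ≈ 0.864275
sin(B) ≈ 6.4·0.864275/9.7 ≈ 5.53136/9.7 ≈ 0.570243
B = arcsin(0.570243) ≈ 34.7672°
(Since b ≤ a we need B ≤ A, so the obtuse alternative 180° − 34.7672° ≈ 145.233° is rejected.)

B = 34.77°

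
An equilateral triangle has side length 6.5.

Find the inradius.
r = Area/s with s the semi-perimeter.
Area = (√3/4)·6.5² = (√3/4)·42.25 ≈ 0.433013·42.25 ≈ 18.2948
s = 3·6.5/2 = 9.75
r ≈ 18.2948/9.75 ≈ 1.87639
(Equivalently r = side/(2√3) = 6.5/3.4641 ≈ 1.87639.)

r = 1.876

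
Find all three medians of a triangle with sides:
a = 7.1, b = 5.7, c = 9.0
Median formula: m_a = ½√(2b² + 2c² − a²) (and cyclically). a² = 50.41, b² = 32.49, c² = 81.
m_a = ½√(2·32.49 + 2·81 − 50.41) = ½√176.57 ≈ ½·13.288 ≈ 6.64398
m_b = ½√(2·50.41 + 2·81 − 32.49) = ½√230.33 ≈ ½·15.1766 ≈ 7.58831
m_c = ½√(2·50.41 + 2·32.49 − 81) = ½√84.8 ≈ ½·9.20869 ≈ 4.60435

m_a = 6.644, m_b = 7.588, m_c = 4.604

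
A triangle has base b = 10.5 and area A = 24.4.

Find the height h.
A = ½·b·h  ⇒  h = 2A/b = 2·24.4/10.5 = 48.8/10.5 ≈ 4.64762

h = 4.648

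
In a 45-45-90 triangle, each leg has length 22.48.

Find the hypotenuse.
In a 45-45-90 triangle the sides are in ratio 1 : 1 : √2, so hypotenuse = leg·√2.
Hypotenuse = 22.48·√2 ≈ 22.48·1.41421 ≈ 31.7915

Hypotenuse = 22.48√2 = 31.79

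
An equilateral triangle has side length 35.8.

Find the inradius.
r = Area/s with s the semi-perimeter.
Area = (√3/4)·35.8² = (√3/4)·1281.64 ≈ 0.433013·1281.64 ≈ 554.966
s = 3·35.8/2 = 53.7
r ≈ 554.966/53.7 ≈ 10.3346
(Equivalently r = side/(2√3) = 35.8/3.4641 ≈ 10.3346.)

r = 10.33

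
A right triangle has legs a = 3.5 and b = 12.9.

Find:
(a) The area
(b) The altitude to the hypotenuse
(a) The legs are perpendicular, so Area = ½·a·b = ½·3.5·12.9 = ½·45.15 = 22.575
(b) Hypotenuse c = √(a² + b²) = √(12.25 + 166.41) = √178.66 ≈ 13.3664
    Area = ½·c·h_c  ⇒  h_c = 2·Area/c = 45.15/13.3664 ≈ 3.37788

Area = 22.575, h_c = 3.378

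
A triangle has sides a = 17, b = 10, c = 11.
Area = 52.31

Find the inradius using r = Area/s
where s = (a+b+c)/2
s = (17 + 10 + 11)/2 = 38/2 = 19
r = Area/s = 52.31/19 ≈ 2.75316

r = 2.753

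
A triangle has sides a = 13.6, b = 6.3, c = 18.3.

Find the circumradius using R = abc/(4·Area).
First find the area with Heron's formula.
s = (13.6 + 6.3 + 18.3)/2 = 19.1
Area = √(s(s−a)(s−b)(s−c)) = √(19.1·5.5·12.8·0.8) ≈ √1075.71 ≈ 32.798
abc = 13.6·6.3·18.3 = 1567.944
R = abc/(4·Area) ≈ 1567.944/(4·32.798) = 1567.944/131.192 ≈ 11.9515

R = 11.95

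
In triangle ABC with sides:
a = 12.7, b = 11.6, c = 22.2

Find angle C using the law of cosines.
c² = a² + b² − 2ab·cos(C)  ⇒  cos(C) = (a² + b² − c²)/(2ab)
cos(C) = (12.7² + 11.6² − 22.2²)/(2·12.7·11.6) = (161.29 + 134.56 − 492.84)/294.64 = -196.99/294.64 ≈ -0.668579
C = arccos(-0.668579) ≈ 131.957°

C = 132°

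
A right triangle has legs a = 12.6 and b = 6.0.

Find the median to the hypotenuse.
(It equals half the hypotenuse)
Hypotenuse c = √(a² + b²) = √(158.76 + 36) = √194.76 ≈ 13.9556
Median to hypotenuse = c/2 ≈ 13.9556/2 ≈ 6.97782

Median = 6.978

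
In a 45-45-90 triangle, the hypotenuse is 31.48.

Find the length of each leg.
In a 45-45-90 triangle hypotenuse = leg·√2, so leg = hypotenuse/√2.
Leg = 31.48/√2 ≈ 31.48/1.41421 ≈ 22.2597

Each leg = 22.26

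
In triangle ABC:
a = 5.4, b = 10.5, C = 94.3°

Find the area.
Two sides and the included angle (SAS): A = ½·a·b·sin(C) = ½·5.4·10.5·sin(94.3°)
sin(94.3°) ≈ 0.997185
A ≈ ½·56.7·0.997185 = 28.35·0.997185 ≈ 28.2702

Area = 28.27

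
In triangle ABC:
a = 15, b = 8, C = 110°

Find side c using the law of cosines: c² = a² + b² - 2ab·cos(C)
c² = 15² + 8² − 2·15·8·cos(110°)
cos(110°) ≈ -0.34202
c² ≈ 225 + 64 − 240·(-0.34202) ≈ 289 + 82.0848 ≈ 371.085
c ≈ √371.085 ≈ 19.2636

c = 19.26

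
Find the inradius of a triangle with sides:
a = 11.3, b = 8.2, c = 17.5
r = Area/s where s is the semi-perimeter.
s = (11.3 + 8.2 + 17.5)/2 = 37/2 = 18.5
Area = √(s(s−a)(s−b)(s−c)) = √(18.5·7.2·10.3·1) ≈ √1371.96 ≈ 37.04
r ≈ 37.04/18.5 ≈ 2.00216

r = 2.002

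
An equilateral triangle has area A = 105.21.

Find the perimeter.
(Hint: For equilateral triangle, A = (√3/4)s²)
A = (√3/4)s²  ⇒  s² = 4A/√3 = 4·105.21/√3 = 420.84/1.73205 ≈ 242.972
s ≈ √242.972 ≈ 15.5876
Perimeter = 3s ≈ 3·15.5876 ≈ 46.7627

Perimeter = 46.76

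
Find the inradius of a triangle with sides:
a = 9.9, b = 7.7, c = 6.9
r = Area/s where s is the semi-perimeter.
s = (9.9 + 7.7 + 6.9)/2 = 24.5/2 = 12.25
Area = √(s(s−a)(s−b)(s−c)) = √(12.25·2.35·4.55·5.35) ≈ √700.76 ≈ 26.4719
r ≈ 26.4719/12.25 ≈ 2.16097

r = 2.161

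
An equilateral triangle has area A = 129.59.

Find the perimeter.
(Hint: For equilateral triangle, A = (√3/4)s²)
A = (√3/4)s²  ⇒  s² = 4A/√3 = 4·129.59/√3 = 518.36/1.73205 ≈ 299.275
s ≈ √299.275 ≈ 17.2996
Perimeter = 3s ≈ 3·17.2996 ≈ 51.8987

Perimeter = 51.9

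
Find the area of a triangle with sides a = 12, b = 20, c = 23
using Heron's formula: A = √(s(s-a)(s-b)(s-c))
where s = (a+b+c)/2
s = (12 + 20 + 23)/2 = 55/2 = 27.5
s − a = 15.5, s − b = 7.5, s − c = 4.5
s(s−a)(s−b)(s−c) = 27.5·15.5·7.5·4.5 = 14385.9375
Area = √14385.9375 ≈ 119.941

s = 27.5, Area = 119.9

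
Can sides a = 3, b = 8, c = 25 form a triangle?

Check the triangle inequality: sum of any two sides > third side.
a + b vs c: 3 + 8 = 11 ≤ 25  ✗
a + c vs b: 3 + 25 = 28 > 8  ✓
b + c vs a: 8 + 25 = 33 > 3  ✓

No: 3 + 8 = 11 is not > 25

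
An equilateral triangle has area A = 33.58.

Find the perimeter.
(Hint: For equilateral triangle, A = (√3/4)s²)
A = (√3/4)s²  ⇒  s² = 4A/√3 = 4·33.58/√3 = 134.32/1.73205 ≈ 77.5497
s ≈ √77.5497 ≈ 8.80623
Perimeter = 3s ≈ 3·8.80623 ≈ 26.4187

Perimeter = 26.42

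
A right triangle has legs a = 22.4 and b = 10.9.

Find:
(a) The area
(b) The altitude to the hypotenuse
(a) The legs are perpendicular, so Area = ½·a·b = ½·22.4·10.9 = ½·244.16 = 122.08
(b) Hypotenuse c = √(a² + b²) = √(501.76 + 118.81) = √620.57 ≈ 24.9112
    Area = ½·c·h_c  ⇒  h_c = 2·Area/c = 244.16/24.9112 ≈ 9.8012

Area = 122.08, h_c = 9.801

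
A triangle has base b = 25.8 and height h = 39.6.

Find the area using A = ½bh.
A = ½·b·h = ½·25.8·39.6 = ½·1021.68 = 510.84

Area = 510.84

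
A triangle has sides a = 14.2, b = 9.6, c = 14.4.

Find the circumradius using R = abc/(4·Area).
First find the area with Heron's formula.
s = (14.2 + 9.6 + 14.4)/2 = 19.1
Area = √(s(s−a)(s−b)(s−c)) = √(19.1·4.9·9.5·4.7) ≈ √4178.79 ≈ 64.6436
abc = 14.2·9.6·14.4 = 1963.008
R = abc/(4·Area) ≈ 1963.008/(4·64.6436) = 1963.008/258.574 ≈ 7.59166

R = 7.592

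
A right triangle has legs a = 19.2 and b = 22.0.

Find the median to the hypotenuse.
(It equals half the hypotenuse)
Hypotenuse c = √(a² + b²) = √(368.64 + 484) = √852.64 ≈ 29.2
Median to hypotenuse = c/2 ≈ 29.2/2 ≈ 14.6

Median = 14.6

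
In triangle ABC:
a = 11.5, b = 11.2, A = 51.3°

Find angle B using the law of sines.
a/sin(A) = b/sin(B)  ⇒  sin(B) = b·sin(A)/a = 11.2·sin(51.3°)/11.5
sin(51.3°) ≈ 0.78043
sin(B) ≈ 11.2·0.78043/11.5 ≈ 8.74082/11.5 ≈ 0.760071
B = arcsin(0.760071) ≈ 49.4705°
(Since b ≤ a we need B ≤ A, so the obtuse alternative 180° − 49.4705° ≈ 130.53° is rejected.)

B = 49.47°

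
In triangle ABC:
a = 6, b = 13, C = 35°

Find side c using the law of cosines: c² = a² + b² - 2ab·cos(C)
c² = 6² + 13² − 2·6·13·cos(35°)
cos(35°) ≈ 0.819152
c² ≈ 36 + 169 − 156·(0.819152) ≈ 205 − 127.788 ≈ 77.2123
c ≈ √77.2123 ≈ 8.78705

c = 8.787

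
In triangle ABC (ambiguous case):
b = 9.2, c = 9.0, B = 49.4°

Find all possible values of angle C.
b/sin(B) = c/sin(C)  ⇒  sin(C) = c·sin(B)/b = 9.0·sin(49.4°)/9.2
sin(49.4°) ≈ 0.759271
sin(C) ≈ 9.0·0.759271/9.2 ≈ 6.83344/9.2 ≈ 0.742765
Candidate 1: C₁ = arcsin(0.742765) ≈ 47.9675°  →  A = 180° − 49.4° − 47.9675° ≈ 82.6325° > 0, valid
Candidate 2: C₂ = 180° − C₁ ≈ 132.032°  →  A = 180° − 49.4° − 132.032° ≈ -1.4325° ≤ 0, not a valid triangle

C = 47.97° (one solution)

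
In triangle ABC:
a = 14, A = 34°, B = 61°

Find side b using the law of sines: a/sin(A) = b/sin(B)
a/sin(A) = b/sin(B)  ⇒  b = a·sin(B)/sin(A) = 14·sin(61°)/sin(34°)
sin(61°) ≈ 0.87462, sin(34°) ≈ 0.559193
b ≈ 14·0.87462/0.559193 ≈ 12.2447/0.559193 ≈ 21.8971

b = 21.9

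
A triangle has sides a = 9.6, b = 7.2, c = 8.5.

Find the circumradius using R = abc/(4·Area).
First find the area with Heron's formula.
s = (9.6 + 7.2 + 8.5)/2 = 12.65
Area = √(s(s−a)(s−b)(s−c)) = √(12.65·3.05·5.45·4.15) ≈ √872.64 ≈ 29.5405
abc = 9.6·7.2·8.5 = 587.52
R = abc/(4·Area) ≈ 587.52/(4·29.5405) = 587.52/118.162 ≈ 4.97216

R = 4.972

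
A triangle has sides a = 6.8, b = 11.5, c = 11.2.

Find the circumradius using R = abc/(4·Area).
First find the area with Heron's formula.
s = (6.8 + 11.5 + 11.2)/2 = 14.75
Area = √(s(s−a)(s−b)(s−c)) = √(14.75·7.95·3.25·3.55) ≈ √1352.92 ≈ 36.782
abc = 6.8·11.5·11.2 = 875.84
R = abc/(4·Area) ≈ 875.84/(4·36.782) = 875.84/147.128 ≈ 5.95291

R = 5.953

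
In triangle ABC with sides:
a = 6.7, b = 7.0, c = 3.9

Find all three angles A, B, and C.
Law of cosines for each angle (a² = 44.89, b² = 49, c² = 15.21):
cos(A) = (b² + c² − a²)/(2bc) = (49 + 15.21 − 44.89)/(2·7.0·3.9) = 19.32/54.6 ≈ 0.353846  ⇒  A ≈ 69.2773°
cos(B) = (a² + c² − b²)/(2ac) = (44.89 + 15.21 − 49)/(2·6.7·3.9) = 11.1/52.26 ≈ 0.2124  ⇒  B ≈ 77.737°
cos(C) = (a² + b² − c²)/(2ab) = (44.89 + 49 − 15.21)/(2·6.7·7.0) = 78.68/93.8 ≈ 0.838806  ⇒  C ≈ 32.9858°
Check: A + B + C ≈ 180°

A = 69.28°, B = 77.74°, C = 32.99°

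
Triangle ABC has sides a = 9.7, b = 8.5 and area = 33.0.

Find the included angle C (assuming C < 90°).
Area = ½·a·b·sin(C)  ⇒  sin(C) = 2·Area/(a·b) = 2·33.0/(9.7·8.5) = 66/82.45 ≈ 0.800485
C = arcsin(0.800485) ≈ 53.1765° (taking the acute solution since C < 90°)

C = 53.18°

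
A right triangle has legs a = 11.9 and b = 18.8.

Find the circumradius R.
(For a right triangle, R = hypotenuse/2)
Hypotenuse c = √(a² + b²) = √(141.61 + 353.44) = √495.05 ≈ 22.2497
R = c/2 ≈ 22.2497/2 ≈ 11.1249

R = 11.12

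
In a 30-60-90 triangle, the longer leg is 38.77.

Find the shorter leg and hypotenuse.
In a 30-60-90 triangle the sides are in ratio 1 : √3 : 2, so short leg = long leg/√3 and hypotenuse = 2·(short leg).
Short leg = 38.77/√3 ≈ 38.77/1.73205 ≈ 22.3839
Hypotenuse = 2·22.3839 ≈ 44.7677

Short leg = 22.38, Hypotenuse = 44.77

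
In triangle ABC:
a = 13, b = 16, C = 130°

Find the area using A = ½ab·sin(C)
A = ½·a·b·sin(C) = ½·13·16·sin(130°)
sin(130°) ≈ 0.766044
A ≈ ½·208·0.766044 = 104·0.766044 ≈ 79.6686

Area = 79.67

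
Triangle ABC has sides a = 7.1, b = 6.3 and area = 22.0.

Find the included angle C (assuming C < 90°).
Area = ½·a·b·sin(C)  ⇒  sin(C) = 2·Area/(a·b) = 2·22.0/(7.1·6.3) = 44/44.73 ≈ 0.98368
C = arcsin(0.98368) ≈ 79.6345° (taking the acute solution since C < 90°)

C = 79.63°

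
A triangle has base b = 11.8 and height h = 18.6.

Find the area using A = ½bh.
A = ½·b·h = ½·11.8·18.6 = ½·219.48 = 109.74

Area = 109.74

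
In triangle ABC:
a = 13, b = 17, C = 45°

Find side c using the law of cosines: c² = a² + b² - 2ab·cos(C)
c² = 13² + 17² − 2·13·17·cos(45°)
cos(45°) ≈ 0.707107
c² ≈ 169 + 289 − 442·(0.707107) ≈ 458 − 312.541 ≈ 145.459
c ≈ √145.459 ≈ 12.0606

c = 12.06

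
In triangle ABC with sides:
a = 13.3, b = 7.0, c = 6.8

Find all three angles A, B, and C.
Law of cosines for each angle (a² = 176.89, b² = 49, c² = 46.24):
cos(A) = (b² + c² − a²)/(2bc) = (49 + 46.24 − 176.89)/(2·7.0·6.8) = -81.65/95.2 ≈ -0.857668  ⇒  A ≈ 149.056°
cos(B) = (a² + c² − b²)/(2ac) = (176.89 + 46.24 − 49)/(2·13.3·6.8) = 174.13/180.88 ≈ 0.962682  ⇒  B ≈ 15.702°
cos(C) = (a² + b² − c²)/(2ab) = (176.89 + 49 − 46.24)/(2·13.3·7.0) = 179.65/186.2 ≈ 0.964823  ⇒  C ≈ 15.2423°
Check: A + B + C ≈ 180°

A = 149.1°, B = 15.7°, C = 15.24°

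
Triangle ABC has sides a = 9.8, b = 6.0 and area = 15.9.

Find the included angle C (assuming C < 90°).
Area = ½·a·b·sin(C)  ⇒  sin(C) = 2·Area/(a·b) = 2·15.9/(9.8·6.0) = 31.8/58.8 ≈ 0.540816
C = arcsin(0.540816) ≈ 32.7392° (taking the acute solution since C < 90°)

C = 32.74°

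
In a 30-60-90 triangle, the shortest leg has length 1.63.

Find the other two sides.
In a 30-60-90 triangle the sides are in ratio 1 : √3 : 2 (short leg : long leg : hypotenuse).
Long leg = 1.63·√3 ≈ 1.63·1.73205 ≈ 2.82324
Hypotenuse = 2·1.63 = 3.26

Long leg = 1.63√3 = 2.823, Hypotenuse = 3.26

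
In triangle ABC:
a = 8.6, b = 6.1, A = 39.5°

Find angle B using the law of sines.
a/sin(A) = b/sin(B)  ⇒  sin(B) = b·sin(A)/a = 6.1·sin(39.5°)/8.6
sin(39.5°) ≈ 0.636078
sin(B) ≈ 6.1·0.636078/8.6 ≈ 3.88008/8.6 ≈ 0.451172
B = arcsin(0.451172) ≈ 26.8189°
(Since b ≤ a we need B ≤ A, so the obtuse alternative 180° − 26.8189° ≈ 153.181° is rejected.)

B = 26.82°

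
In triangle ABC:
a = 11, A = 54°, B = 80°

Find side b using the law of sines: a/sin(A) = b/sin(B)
a/sin(A) = b/sin(B)  ⇒  b = a·sin(B)/sin(A) = 11·sin(80°)/sin(54°)
sin(80°) ≈ 0.984808, sin(54°) ≈ 0.809017
b ≈ 11·0.984808/0.809017 ≈ 10.8329/0.809017 ≈ 13.3902

b = 13.39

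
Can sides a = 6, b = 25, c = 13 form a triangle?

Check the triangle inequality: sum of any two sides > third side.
a + b vs c: 6 + 25 = 31 > 13  ✓
a + c vs b: 6 + 13 = 19 ≤ 25  ✗
b + c vs a: 25 + 13 = 38 > 6  ✓

No: 6 + 13 = 19 is not > 25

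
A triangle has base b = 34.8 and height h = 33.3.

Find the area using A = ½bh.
A = ½·b·h = ½·34.8·33.3 = ½·1158.84 = 579.42

Area = 579.42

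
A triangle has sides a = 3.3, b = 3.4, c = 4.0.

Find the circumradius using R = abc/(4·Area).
First find the area with Heron's formula.
s = (3.3 + 3.4 + 4.0)/2 = 5.35
Area = √(s(s−a)(s−b)(s−c)) = √(5.35·2.05·1.95·1.35) ≈ √28.8719 ≈ 5.37326
abc = 3.3·3.4·4.0 = 44.88
R = abc/(4·Area) ≈ 44.88/(4·5.37326) = 44.88/21.493 ≈ 2.08812

R = 2.088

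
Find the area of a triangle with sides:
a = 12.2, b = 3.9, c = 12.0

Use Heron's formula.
s = (12.2 + 3.9 + 12.0)/2 = 28.1/2 = 14.05
s − a = 1.85, s − b = 10.15, s − c = 2.05
s(s−a)(s−b)(s−c) = 14.05·1.85·10.15·2.05 ≈ 540.839
Area = √540.839 ≈ 23.2559

Area = 23.26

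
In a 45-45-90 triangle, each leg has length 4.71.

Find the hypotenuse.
In a 45-45-90 triangle the sides are in ratio 1 : 1 : √2, so hypotenuse = leg·√2.
Hypotenuse = 4.71·√2 ≈ 4.71·1.41421 ≈ 6.66095

Hypotenuse = 4.71√2 = 6.661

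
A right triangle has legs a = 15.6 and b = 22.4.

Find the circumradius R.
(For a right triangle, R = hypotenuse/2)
Hypotenuse c = √(a² + b²) = √(243.36 + 501.76) = √745.12 ≈ 27.2969
R = c/2 ≈ 27.2969/2 ≈ 13.6484

R = 13.65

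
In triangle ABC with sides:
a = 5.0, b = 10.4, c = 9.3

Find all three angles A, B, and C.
Law of cosines for each angle (a² = 25, b² = 108.16, c² = 86.49):
cos(A) = (b² + c² − a²)/(2bc) = (108.16 + 86.49 − 25)/(2·10.4·9.3) = 169.65/193.44 ≈ 0.877016  ⇒  A ≈ 28.7155°
cos(B) = (a² + c² − b²)/(2ac) = (25 + 86.49 − 108.16)/(2·5.0·9.3) = 3.33/93 ≈ 0.0358065  ⇒  B ≈ 87.948°
cos(C) = (a² + b² − c²)/(2ab) = (25 + 108.16 − 86.49)/(2·5.0·10.4) = 46.67/104 ≈ 0.44875  ⇒  C ≈ 63.3365°
Check: A + B + C ≈ 180°

A = 28.72°, B = 87.95°, C = 63.34°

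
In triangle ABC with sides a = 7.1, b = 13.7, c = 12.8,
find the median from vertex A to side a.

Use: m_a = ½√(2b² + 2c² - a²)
m_a = ½√(2·13.7² + 2·12.8² − 7.1²) = ½√(2·187.69 + 2·163.84 − 50.41) = ½√(375.38 + 327.68 − 50.41) = ½√652.65
√652.65 ≈ 25.547, so m_a ≈ 12.7735

m_a = 12.77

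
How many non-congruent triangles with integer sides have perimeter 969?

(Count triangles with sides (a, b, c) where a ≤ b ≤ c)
Let a ≤ b ≤ c with a + b + c = 969. The only binding inequality is a + b > c, i.e. 969 − c > c, so c < 969/2; and c ≥ 969/3 since c is the largest side.
So 323 ≤ c ≤ 484. For each c, b runs from ⌈(969 − c)/2⌉ up to c (then a = 969 − b − c satisfies 1 ≤ a ≤ b automatically), giving c − ⌈(969 − c)/2⌉ + 1 choices.
Summing over c: 1 + 2 + 4 + 5 + … + 241 + 242  (162 terms, c = 323, …, 484) = 19683
Check (closed form: nearest integer to p²/48 for even p, (p+3)²/48 for odd p): (969+3)²/48 = 972²/48 = 944784/48 ≈ 19683.00 → 19683

19683 triangles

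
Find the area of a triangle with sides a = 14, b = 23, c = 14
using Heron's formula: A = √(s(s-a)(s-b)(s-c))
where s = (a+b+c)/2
s = (14 + 23 + 14)/2 = 51/2 = 25.5
s − a = 11.5, s − b = 2.5, s − c = 11.5
s(s−a)(s−b)(s−c) = 25.5·11.5·2.5·11.5 = 8430.9375
Area = √8430.9375 ≈ 91.8201

s = 25.5, Area = 91.82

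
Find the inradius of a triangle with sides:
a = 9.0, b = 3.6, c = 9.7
r = Area/s where s is the semi-perimeter.
s = (9.0 + 3.6 + 9.7)/2 = 22.3/2 = 11.15
Area = √(s(s−a)(s−b)(s−c)) = √(11.15·2.15·7.55·1.45) ≈ √262.439 ≈ 16.2
r ≈ 16.2/11.15 ≈ 1.45291

r = 1.453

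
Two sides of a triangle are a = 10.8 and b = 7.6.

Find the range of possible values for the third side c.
Triangle inequality: |a − b| < c < a + b
|a − b| = |10.8 − 7.6| = 3.2
a + b = 10.8 + 7.6 = 18.4

3.2 < c < 18.4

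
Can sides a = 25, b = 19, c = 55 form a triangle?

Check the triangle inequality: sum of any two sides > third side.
a + b vs c: 25 + 19 = 44 ≤ 55  ✗
a + c vs b: 25 + 55 = 80 > 19  ✓
b + c vs a: 19 + 55 = 74 > 25  ✓

No: 25 + 19 = 44 is not > 55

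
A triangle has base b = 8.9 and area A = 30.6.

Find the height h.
A = ½·b·h  ⇒  h = 2A/b = 2·30.6/8.9 = 61.2/8.9 ≈ 6.8764

h = 6.876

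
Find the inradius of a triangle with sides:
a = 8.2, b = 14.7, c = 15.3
r = Area/s where s is the semi-perimeter.
s = (8.2 + 14.7 + 15.3)/2 = 38.2/2 = 19.1
Area = √(s(s−a)(s−b)(s−c)) = √(19.1·10.9·4.4·3.8) ≈ √3480.94 ≈ 58.9995
r ≈ 58.9995/19.1 ≈ 3.08898

r = 3.089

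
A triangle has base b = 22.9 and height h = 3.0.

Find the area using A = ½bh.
A = ½·b·h = ½·22.9·3.0 = ½·68.7 = 34.35

Area = 34.35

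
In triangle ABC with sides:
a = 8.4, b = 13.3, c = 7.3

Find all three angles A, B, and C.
Law of cosines for each angle (a² = 70.56, b² = 176.89, c² = 53.29):
cos(A) = (b² + c² − a²)/(2bc) = (176.89 + 53.29 − 70.56)/(2·13.3·7.3) = 159.62/194.18 ≈ 0.822021  ⇒  A ≈ 34.7124°
cos(B) = (a² + c² − b²)/(2ac) = (70.56 + 53.29 − 176.89)/(2·8.4·7.3) = -53.04/122.64 ≈ -0.432485  ⇒  B ≈ 115.625°
cos(C) = (a² + b² − c²)/(2ab) = (70.56 + 176.89 − 53.29)/(2·8.4·13.3) = 194.16/223.44 ≈ 0.868958  ⇒  C ≈ 29.6622°
Check: A + B + C ≈ 180°

A = 34.71°, B = 115.6°, C = 29.66°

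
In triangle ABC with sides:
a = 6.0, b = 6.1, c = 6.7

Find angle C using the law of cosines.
c² = a² + b² − 2ab·cos(C)  ⇒  cos(C) = (a² + b² − c²)/(2ab)
cos(C) = (6.0² + 6.1² − 6.7²)/(2·6.0·6.1) = (36 + 37.21 − 44.89)/73.2 = 28.32/73.2 ≈ 0.386885
C = arccos(0.386885) ≈ 67.2392°

C = 67.24°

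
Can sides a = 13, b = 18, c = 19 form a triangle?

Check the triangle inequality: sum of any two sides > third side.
a + b vs c: 13 + 18 = 31 > 19  ✓
a + c vs b: 13 + 19 = 32 > 18  ✓
b + c vs a: 18 + 19 = 37 > 13  ✓

Yes, triangle inequality satisfied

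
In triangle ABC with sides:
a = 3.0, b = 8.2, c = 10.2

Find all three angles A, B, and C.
Law of cosines for each angle (a² = 9, b² = 67.24, c² = 104.04):
cos(A) = (b² + c² − a²)/(2bc) = (67.24 + 104.04 − 9)/(2·8.2·10.2) = 162.28/167.28 ≈ 0.97011  ⇒  A ≈ 14.0439°
cos(B) = (a² + c² − b²)/(2ac) = (9 + 104.04 − 67.24)/(2·3.0·10.2) = 45.8/61.2 ≈ 0.748366  ⇒  B ≈ 41.551°
cos(C) = (a² + b² − c²)/(2ab) = (9 + 67.24 − 104.04)/(2·3.0·8.2) = -27.8/49.2 ≈ -0.565041  ⇒  C ≈ 124.405°
Check: A + B + C ≈ 180°

A = 14.04°, B = 41.55°, C = 124.4°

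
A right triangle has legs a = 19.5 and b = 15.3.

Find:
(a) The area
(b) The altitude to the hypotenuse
(a) The legs are perpendicular, so Area = ½·a·b = ½·19.5·15.3 = ½·298.35 = 149.175
(b) Hypotenuse c = √(a² + b²) = √(380.25 + 234.09) = √614.34 ≈ 24.7859
    Area = ½·c·h_c  ⇒  h_c = 2·Area/c = 298.35/24.7859 ≈ 12.0371

Area = 149.175, h_c = 12.04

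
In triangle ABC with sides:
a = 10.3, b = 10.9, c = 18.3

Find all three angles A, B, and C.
Law of cosines for each angle (a² = 106.09, b² = 118.81, c² = 334.89):
cos(A) = (b² + c² − a²)/(2bc) = (118.81 + 334.89 − 106.09)/(2·10.9·18.3) = 347.61/398.94 ≈ 0.871334  ⇒  A ≈ 29.386°
cos(B) = (a² + c² − b²)/(2ac) = (106.09 + 334.89 − 118.81)/(2·10.3·18.3) = 322.17/376.98 ≈ 0.854608  ⇒  B ≈ 31.2836°
cos(C) = (a² + b² − c²)/(2ab) = (106.09 + 118.81 − 334.89)/(2·10.3·10.9) = -109.99/224.54 ≈ -0.489846  ⇒  C ≈ 119.33°
Check: A + B + C ≈ 180°

A = 29.39°, B = 31.28°, C = 119.3°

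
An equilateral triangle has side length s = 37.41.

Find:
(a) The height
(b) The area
(a) The height splits the triangle into two 30-60-90 halves: h = s·√3/2 = 37.41·1.73205/2 ≈ 64.796/2 ≈ 32.398
(b) Area = (√3/4)·s² = (√3/4)·37.41² = (√3/4)·1399.5081 ≈ 0.433013·1399.5081 ≈ 606.005

Height = 32.4, Area = 606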